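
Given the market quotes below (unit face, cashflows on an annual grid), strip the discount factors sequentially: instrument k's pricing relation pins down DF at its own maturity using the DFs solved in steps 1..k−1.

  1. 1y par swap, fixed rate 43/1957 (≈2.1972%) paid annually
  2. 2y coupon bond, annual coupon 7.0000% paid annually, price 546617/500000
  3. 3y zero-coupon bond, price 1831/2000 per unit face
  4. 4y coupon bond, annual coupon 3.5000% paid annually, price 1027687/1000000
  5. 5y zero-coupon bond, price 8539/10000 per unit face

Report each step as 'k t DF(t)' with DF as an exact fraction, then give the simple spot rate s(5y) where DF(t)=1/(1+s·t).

step 1 [1y] swap r/1=43/1957: DF=(1 − 43/1957·(0))/(1+43/1957) = 1957/2000 ≈ 0.978500
step 2 [2y] bond c/1=7/100: DF=(546617/500000 − 7/100·(0.978500))/(1+7/100) = 9577/10000 ≈ 0.957700
step 3 [3y] zero: DF = P = 1831/2000 ≈ 0.915500
step 4 [4y] bond c/1=7/200: DF=(1027687/1000000 − 7/200·(0.978500+0.957700+0.915500))/(1+7/200) = 1793/2000 ≈ 0.896500
step 5 [5y] zero: DF = P = 8539/10000 ≈ 0.853900

1 1 1957/2000
2 2 9577/10000
3 3 1831/2000
4 4 1793/2000
5 5 8539/10000
s(5y) = (1/(8539/10000) − 1)/(5) = 1461/42695 ≈ 3.4219%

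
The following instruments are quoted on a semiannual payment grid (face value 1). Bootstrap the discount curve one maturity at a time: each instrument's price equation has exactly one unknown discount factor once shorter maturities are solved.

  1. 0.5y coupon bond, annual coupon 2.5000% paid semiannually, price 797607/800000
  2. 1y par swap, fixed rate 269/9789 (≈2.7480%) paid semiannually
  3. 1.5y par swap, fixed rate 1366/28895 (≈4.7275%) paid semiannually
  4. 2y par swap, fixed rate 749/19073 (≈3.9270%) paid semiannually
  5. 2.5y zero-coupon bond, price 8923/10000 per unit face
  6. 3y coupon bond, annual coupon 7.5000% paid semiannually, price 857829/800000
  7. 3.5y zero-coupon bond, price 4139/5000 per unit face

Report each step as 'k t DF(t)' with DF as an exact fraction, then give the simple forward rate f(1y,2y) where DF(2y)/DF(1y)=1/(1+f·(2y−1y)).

1 1/2 9847/10000
2 1 9731/10000
3 3/2 9317/10000
4 2 9251/10000
5 5/2 8923/10000
6 3 4317/5000
7 7/2 4139/5000
f(1y,2y) = ((9731/10000)/(9251/10000) − 1)/(1) = 480/9251 ≈ 5.1886%

step 1 [0.5y] bond c/2=1/80: DF=(797607/800000 − 1/80·(0))/(1+1/80) = 9847/10000 ≈ 0.984700
step 2 [1y] swap r/2=269/19578: DF=(1 − 269/19578·(0.984700))/(1+269/19578) = 9731/10000 ≈ 0.973100
step 3 [1.5y] swap r/2=683/28895: DF=(1 − 683/28895·(0.984700+0.973100))/(1+683/28895) = 9317/10000 ≈ 0.931700
step 4 [2y] swap r/2=749/38146: DF=(1 − 749/38146·(0.984700+0.973100+0.931700))/(1+749/38146) = 9251/10000 ≈ 0.925100
step 5 [2.5y] zero: DF = P = 8923/10000 ≈ 0.892300
step 6 [3y] bond c/2=3/80: DF=(857829/800000 − 3/80·(0.984700+0.973100+0.931700+0.925100+0.892300))/(1+3/80) = 4317/5000 ≈ 0.863400
step 7 [3.5y] zero: DF = P = 4139/5000 ≈ 0.827800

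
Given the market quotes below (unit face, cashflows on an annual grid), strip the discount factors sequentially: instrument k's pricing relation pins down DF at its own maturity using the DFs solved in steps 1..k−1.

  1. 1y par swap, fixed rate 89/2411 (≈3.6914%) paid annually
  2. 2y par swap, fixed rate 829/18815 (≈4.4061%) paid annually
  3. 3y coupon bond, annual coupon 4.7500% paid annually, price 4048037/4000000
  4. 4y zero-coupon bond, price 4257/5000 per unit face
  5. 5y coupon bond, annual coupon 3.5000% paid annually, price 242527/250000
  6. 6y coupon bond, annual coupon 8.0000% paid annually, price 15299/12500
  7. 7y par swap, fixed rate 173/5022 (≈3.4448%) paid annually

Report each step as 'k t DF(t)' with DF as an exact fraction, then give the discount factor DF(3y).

1 1 2411/2500
2 2 9171/10000
3 3 1101/1250
4 4 4257/5000
5 5 8151/10000
6 6 2013/2500
7 7 1981/2500
DF(3y) = 1101/1250 ≈ 0.880800

step 1 [1y] swap r/1=89/2411: DF=(1 − 89/2411·(0))/(1+89/2411) = 2411/2500 ≈ 0.964400
step 2 [2y] swap r/1=829/18815: DF=(1 − 829/18815·(0.964400))/(1+829/18815) = 9171/10000 ≈ 0.917100
step 3 [3y] bond c/1=19/400: DF=(4048037/4000000 − 19/400·(0.964400+0.917100))/(1+19/400) = 1101/1250 ≈ 0.880800
step 4 [4y] zero: DF = P = 4257/5000 ≈ 0.851400
step 5 [5y] bond c/1=7/200: DF=(242527/250000 − 7/200·(0.964400+0.917100+0.880800+0.851400))/(1+7/200) = 8151/10000 ≈ 0.815100
step 6 [6y] bond c/1=2/25: DF=(15299/12500 − 2/25·(0.964400+0.917100+0.880800+0.851400+0.815100))/(1+2/25) = 2013/2500 ≈ 0.805200
step 7 [7y] swap r/1=173/5022: DF=(1 − 173/5022·(0.964400+0.917100+0.880800+0.851400+0.815100+0.805200))/(1+173/5022) = 1981/2500 ≈ 0.792400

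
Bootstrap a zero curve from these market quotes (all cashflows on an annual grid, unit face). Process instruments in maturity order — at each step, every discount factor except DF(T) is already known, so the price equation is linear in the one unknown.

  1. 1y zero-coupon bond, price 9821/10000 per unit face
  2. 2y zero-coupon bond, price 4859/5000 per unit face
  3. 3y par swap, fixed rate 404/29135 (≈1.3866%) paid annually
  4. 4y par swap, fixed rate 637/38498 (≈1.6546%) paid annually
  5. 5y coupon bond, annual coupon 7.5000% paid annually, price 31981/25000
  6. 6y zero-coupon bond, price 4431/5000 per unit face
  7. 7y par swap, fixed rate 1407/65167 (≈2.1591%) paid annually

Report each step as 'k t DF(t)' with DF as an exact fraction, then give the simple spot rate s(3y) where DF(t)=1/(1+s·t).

step 1 [1y] zero: DF = P = 9821/10000 ≈ 0.982100
step 2 [2y] zero: DF = P = 4859/5000 ≈ 0.971800
step 3 [3y] swap r/1=404/29135: DF=(1 − 404/29135·(0.982100+0.971800))/(1+404/29135) = 2399/2500 ≈ 0.959600
step 4 [4y] swap r/1=637/38498: DF=(1 − 637/38498·(0.982100+0.971800+0.959600))/(1+637/38498) = 9363/10000 ≈ 0.936300
step 5 [5y] bond c/1=3/40: DF=(31981/25000 − 3/40·(0.982100+0.971800+0.959600+0.936300))/(1+3/40) = 4607/5000 ≈ 0.921400
step 6 [6y] zero: DF = P = 4431/5000 ≈ 0.886200
step 7 [7y] swap r/1=1407/65167: DF=(1 − 1407/65167·(0.982100+0.971800+0.959600+0.936300+0.921400+0.886200))/(1+1407/65167) = 8593/10000 ≈ 0.859300

1 1 9821/10000
2 2 4859/5000
3 3 2399/2500
4 4 9363/10000
5 5 4607/5000
6 6 4431/5000
7 7 8593/10000
s(3y) = (1/(2399/2500) − 1)/(3) = 101/7197 ≈ 1.4034%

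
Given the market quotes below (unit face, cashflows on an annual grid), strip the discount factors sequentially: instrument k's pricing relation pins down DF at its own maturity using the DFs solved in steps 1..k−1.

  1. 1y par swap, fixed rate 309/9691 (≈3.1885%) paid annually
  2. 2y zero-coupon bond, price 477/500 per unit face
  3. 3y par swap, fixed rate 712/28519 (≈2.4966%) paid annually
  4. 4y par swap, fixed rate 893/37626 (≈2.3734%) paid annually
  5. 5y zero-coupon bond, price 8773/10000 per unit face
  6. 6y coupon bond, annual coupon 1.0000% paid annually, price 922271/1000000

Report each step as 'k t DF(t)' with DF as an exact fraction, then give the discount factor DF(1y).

1 1 9691/10000
2 2 477/500
3 3 1161/1250
4 4 9107/10000
5 5 8773/10000
6 6 542/625
DF(1y) = 9691/10000 ≈ 0.969100

step 1 [1y] swap r/1=309/9691: DF=(1 − 309/9691·(0))/(1+309/9691) = 9691/10000 ≈ 0.969100
step 2 [2y] zero: DF = P = 477/500 ≈ 0.954000
step 3 [3y] swap r/1=712/28519: DF=(1 − 712/28519·(0.969100+0.954000))/(1+712/28519) = 1161/1250 ≈ 0.928800
step 4 [4y] swap r/1=893/37626: DF=(1 − 893/37626·(0.969100+0.954000+0.928800))/(1+893/37626) = 9107/10000 ≈ 0.910700
step 5 [5y] zero: DF = P = 8773/10000 ≈ 0.877300
step 6 [6y] bond c/1=1/100: DF=(922271/1000000 − 1/100·(0.969100+0.954000+0.928800+0.910700+0.877300))/(1+1/100) = 542/625 ≈ 0.867200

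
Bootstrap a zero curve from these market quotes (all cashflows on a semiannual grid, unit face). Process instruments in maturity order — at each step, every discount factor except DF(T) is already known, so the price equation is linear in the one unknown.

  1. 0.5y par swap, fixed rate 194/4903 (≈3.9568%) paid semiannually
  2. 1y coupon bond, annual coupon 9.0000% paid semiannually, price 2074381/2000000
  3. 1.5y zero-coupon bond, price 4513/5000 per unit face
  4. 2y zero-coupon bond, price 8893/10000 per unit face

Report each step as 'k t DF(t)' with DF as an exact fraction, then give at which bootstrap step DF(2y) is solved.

1 1/2 4903/5000
2 1 9503/10000
3 3/2 4513/5000
4 2 8893/10000
DF(2y) is solved at step 4

step 1 [0.5y] swap r/2=97/4903: DF=(1 − 97/4903·(0))/(1+97/4903) = 4903/5000 ≈ 0.980600
step 2 [1y] bond c/2=9/200: DF=(2074381/2000000 − 9/200·(0.980600))/(1+9/200) = 9503/10000 ≈ 0.950300
step 3 [1.5y] zero: DF = P = 4513/5000 ≈ 0.902600
step 4 [2y] zero: DF = P = 8893/10000 ≈ 0.889300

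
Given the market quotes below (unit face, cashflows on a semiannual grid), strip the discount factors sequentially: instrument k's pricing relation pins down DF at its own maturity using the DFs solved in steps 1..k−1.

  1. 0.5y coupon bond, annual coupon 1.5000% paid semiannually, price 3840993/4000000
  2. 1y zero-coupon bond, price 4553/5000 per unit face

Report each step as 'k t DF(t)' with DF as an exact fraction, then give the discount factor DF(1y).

1 1/2 9531/10000
2 1 4553/5000
DF(1y) = 4553/5000 ≈ 0.910600

step 1 [0.5y] bond c/2=3/400: DF=(3840993/4000000 − 3/400·(0))/(1+3/400) = 9531/10000 ≈ 0.953100
step 2 [1y] zero: DF = P = 4553/5000 ≈ 0.910600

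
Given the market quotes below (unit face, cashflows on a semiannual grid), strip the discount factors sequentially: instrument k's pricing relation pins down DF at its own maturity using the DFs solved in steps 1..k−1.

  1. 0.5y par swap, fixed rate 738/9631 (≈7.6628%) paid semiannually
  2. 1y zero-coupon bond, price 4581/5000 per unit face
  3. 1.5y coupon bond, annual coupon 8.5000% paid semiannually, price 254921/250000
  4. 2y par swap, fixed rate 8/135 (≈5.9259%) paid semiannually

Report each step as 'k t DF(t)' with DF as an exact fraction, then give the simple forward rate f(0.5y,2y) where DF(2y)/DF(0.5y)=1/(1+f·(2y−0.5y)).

1 1/2 9631/10000
2 1 4581/5000
3 3/2 1803/2000
4 2 557/625
f(0.5y,2y) = ((9631/10000)/(557/625) − 1)/(3/2) = 719/13368 ≈ 5.3785%

step 1 [0.5y] swap r/2=369/9631: DF=(1 − 369/9631·(0))/(1+369/9631) = 9631/10000 ≈ 0.963100
step 2 [1y] zero: DF = P = 4581/5000 ≈ 0.916200
step 3 [1.5y] bond c/2=17/400: DF=(254921/250000 − 17/400·(0.963100+0.916200))/(1+17/400) = 1803/2000 ≈ 0.901500
step 4 [2y] swap r/2=4/135: DF=(1 − 4/135·(0.963100+0.916200+0.901500))/(1+4/135) = 557/625 ≈ 0.891200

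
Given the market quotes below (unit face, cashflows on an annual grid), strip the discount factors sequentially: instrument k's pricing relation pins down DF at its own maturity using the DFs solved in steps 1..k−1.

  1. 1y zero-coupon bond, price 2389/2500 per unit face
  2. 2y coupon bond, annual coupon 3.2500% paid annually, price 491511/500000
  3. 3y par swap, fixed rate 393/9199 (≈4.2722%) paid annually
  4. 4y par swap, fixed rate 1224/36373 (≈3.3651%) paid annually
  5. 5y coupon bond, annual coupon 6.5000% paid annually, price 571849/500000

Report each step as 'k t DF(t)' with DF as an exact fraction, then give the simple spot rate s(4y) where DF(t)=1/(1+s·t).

1 1 2389/2500
2 2 461/500
3 3 8821/10000
4 4 1097/1250
5 5 8519/10000
s(4y) = (1/(1097/1250) − 1)/(4) = 153/4388 ≈ 3.4868%

step 1 [1y] zero: DF = P = 2389/2500 ≈ 0.955600
step 2 [2y] bond c/1=13/400: DF=(491511/500000 − 13/400·(0.955600))/(1+13/400) = 461/500 ≈ 0.922000
step 3 [3y] swap r/1=393/9199: DF=(1 − 393/9199·(0.955600+0.922000))/(1+393/9199) = 8821/10000 ≈ 0.882100
step 4 [4y] swap r/1=1224/36373: DF=(1 − 1224/36373·(0.955600+0.922000+0.882100))/(1+1224/36373) = 1097/1250 ≈ 0.877600
step 5 [5y] bond c/1=13/200: DF=(571849/500000 − 13/200·(0.955600+0.922000+0.882100+0.877600))/(1+13/200) = 8519/10000 ≈ 0.851900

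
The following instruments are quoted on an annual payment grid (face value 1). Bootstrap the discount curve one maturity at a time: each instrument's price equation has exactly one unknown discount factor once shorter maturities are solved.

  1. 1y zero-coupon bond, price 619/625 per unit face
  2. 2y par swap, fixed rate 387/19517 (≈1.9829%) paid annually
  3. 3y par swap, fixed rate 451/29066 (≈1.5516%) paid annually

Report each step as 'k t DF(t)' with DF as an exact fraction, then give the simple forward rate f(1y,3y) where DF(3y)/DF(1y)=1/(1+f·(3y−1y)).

1 1 619/625
2 2 9613/10000
3 3 9549/10000
f(1y,3y) = ((619/625)/(9549/10000) − 1)/(2) = 355/19098 ≈ 1.8588%

step 1 [1y] zero: DF = P = 619/625 ≈ 0.990400
step 2 [2y] swap r/1=387/19517: DF=(1 − 387/19517·(0.990400))/(1+387/19517) = 9613/10000 ≈ 0.961300
step 3 [3y] swap r/1=451/29066: DF=(1 − 451/29066·(0.990400+0.961300))/(1+451/29066) = 9549/10000 ≈ 0.954900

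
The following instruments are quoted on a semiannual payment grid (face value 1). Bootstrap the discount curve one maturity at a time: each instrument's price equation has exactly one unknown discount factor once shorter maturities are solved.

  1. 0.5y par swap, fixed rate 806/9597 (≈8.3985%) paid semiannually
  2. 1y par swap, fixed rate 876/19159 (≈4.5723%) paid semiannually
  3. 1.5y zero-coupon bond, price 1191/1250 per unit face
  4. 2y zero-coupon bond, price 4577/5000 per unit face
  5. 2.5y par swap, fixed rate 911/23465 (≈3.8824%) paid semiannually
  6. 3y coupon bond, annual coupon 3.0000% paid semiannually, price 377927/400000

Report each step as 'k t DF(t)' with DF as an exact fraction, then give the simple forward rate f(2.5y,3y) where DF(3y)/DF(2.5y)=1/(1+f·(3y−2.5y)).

1 1/2 9597/10000
2 1 4781/5000
3 3/2 1191/1250
4 2 4577/5000
5 5/2 9089/10000
6 3 1723/2000
f(2.5y,3y) = ((9089/10000)/(1723/2000) − 1)/(1/2) = 948/8615 ≈ 11.0041%

step 1 [0.5y] swap r/2=403/9597: DF=(1 − 403/9597·(0))/(1+403/9597) = 9597/10000 ≈ 0.959700
step 2 [1y] swap r/2=438/19159: DF=(1 − 438/19159·(0.959700))/(1+438/19159) = 4781/5000 ≈ 0.956200
step 3 [1.5y] zero: DF = P = 1191/1250 ≈ 0.952800
step 4 [2y] zero: DF = P = 4577/5000 ≈ 0.915400
step 5 [2.5y] swap r/2=911/46930: DF=(1 − 911/46930·(0.959700+0.956200+0.952800+0.915400))/(1+911/46930) = 9089/10000 ≈ 0.908900
step 6 [3y] bond c/2=3/200: DF=(377927/400000 − 3/200·(0.959700+0.956200+0.952800+0.915400+0.908900))/(1+3/200) = 1723/2000 ≈ 0.861500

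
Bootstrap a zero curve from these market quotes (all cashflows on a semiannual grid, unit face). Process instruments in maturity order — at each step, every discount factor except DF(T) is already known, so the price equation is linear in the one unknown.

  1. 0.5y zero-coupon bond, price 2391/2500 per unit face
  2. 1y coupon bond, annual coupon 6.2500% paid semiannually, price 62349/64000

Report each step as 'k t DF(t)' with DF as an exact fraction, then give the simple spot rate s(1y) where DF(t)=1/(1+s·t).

step 1 [0.5y] zero: DF = P = 2391/2500 ≈ 0.956400
step 2 [1y] bond c/2=1/32: DF=(62349/64000 − 1/32·(0.956400))/(1+1/32) = 9157/10000 ≈ 0.915700

1 1/2 2391/2500
2 1 9157/10000
s(1y) = (1/(9157/10000) − 1)/(1) = 843/9157 ≈ 9.2061%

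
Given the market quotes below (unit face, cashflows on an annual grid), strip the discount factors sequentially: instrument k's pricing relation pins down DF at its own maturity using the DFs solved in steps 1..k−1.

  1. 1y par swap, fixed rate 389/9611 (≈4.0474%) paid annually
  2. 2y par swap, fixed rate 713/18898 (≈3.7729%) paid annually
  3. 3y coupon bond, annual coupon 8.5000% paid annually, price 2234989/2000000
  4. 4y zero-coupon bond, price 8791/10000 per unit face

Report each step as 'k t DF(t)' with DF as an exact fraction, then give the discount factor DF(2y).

step 1 [1y] swap r/1=389/9611: DF=(1 − 389/9611·(0))/(1+389/9611) = 9611/10000 ≈ 0.961100
step 2 [2y] swap r/1=713/18898: DF=(1 − 713/18898·(0.961100))/(1+713/18898) = 9287/10000 ≈ 0.928700
step 3 [3y] bond c/1=17/200: DF=(2234989/2000000 − 17/200·(0.961100+0.928700))/(1+17/200) = 8819/10000 ≈ 0.881900
step 4 [4y] zero: DF = P = 8791/10000 ≈ 0.879100

1 1 9611/10000
2 2 9287/10000
3 3 8819/10000
4 4 8791/10000
DF(2y) = 9287/10000 ≈ 0.928700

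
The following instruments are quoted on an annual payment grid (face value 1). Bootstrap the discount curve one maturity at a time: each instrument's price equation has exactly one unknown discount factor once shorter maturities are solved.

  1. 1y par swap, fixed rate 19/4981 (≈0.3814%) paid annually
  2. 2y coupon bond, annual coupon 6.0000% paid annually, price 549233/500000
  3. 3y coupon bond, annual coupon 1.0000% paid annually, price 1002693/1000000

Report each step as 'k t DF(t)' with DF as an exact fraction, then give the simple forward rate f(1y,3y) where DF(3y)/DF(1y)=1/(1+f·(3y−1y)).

step 1 [1y] swap r/1=19/4981: DF=(1 − 19/4981·(0))/(1+19/4981) = 4981/5000 ≈ 0.996200
step 2 [2y] bond c/1=3/50: DF=(549233/500000 − 3/50·(0.996200))/(1+3/50) = 9799/10000 ≈ 0.979900
step 3 [3y] bond c/1=1/100: DF=(1002693/1000000 − 1/100·(0.996200+0.979900))/(1+1/100) = 2433/2500 ≈ 0.973200

1 1 4981/5000
2 2 9799/10000
3 3 2433/2500
f(1y,3y) = ((4981/5000)/(2433/2500) − 1)/(2) = 115/9732 ≈ 1.1817%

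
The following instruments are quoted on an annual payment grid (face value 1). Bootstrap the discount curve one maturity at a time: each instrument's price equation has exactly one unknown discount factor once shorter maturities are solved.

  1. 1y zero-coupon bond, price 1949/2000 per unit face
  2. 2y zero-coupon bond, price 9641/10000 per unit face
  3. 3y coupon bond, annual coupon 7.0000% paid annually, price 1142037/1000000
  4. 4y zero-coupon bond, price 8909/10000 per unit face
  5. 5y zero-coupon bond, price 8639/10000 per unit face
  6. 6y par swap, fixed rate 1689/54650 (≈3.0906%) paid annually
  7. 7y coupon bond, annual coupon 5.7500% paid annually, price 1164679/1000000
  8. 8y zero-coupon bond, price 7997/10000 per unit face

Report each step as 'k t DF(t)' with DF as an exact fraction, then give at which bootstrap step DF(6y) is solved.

step 1 [1y] zero: DF = P = 1949/2000 ≈ 0.974500
step 2 [2y] zero: DF = P = 9641/10000 ≈ 0.964100
step 3 [3y] bond c/1=7/100: DF=(1142037/1000000 − 7/100·(0.974500+0.964100))/(1+7/100) = 1881/2000 ≈ 0.940500
step 4 [4y] zero: DF = P = 8909/10000 ≈ 0.890900
step 5 [5y] zero: DF = P = 8639/10000 ≈ 0.863900
step 6 [6y] swap r/1=1689/54650: DF=(1 − 1689/54650·(0.974500+0.964100+0.940500+0.890900+0.863900))/(1+1689/54650) = 8311/10000 ≈ 0.831100
step 7 [7y] bond c/1=23/400: DF=(1164679/1000000 − 23/400·(0.974500+0.964100+0.940500+0.890900+0.863900+0.831100))/(1+23/400) = 4021/5000 ≈ 0.804200
step 8 [8y] zero: DF = P = 7997/10000 ≈ 0.799700

1 1 1949/2000
2 2 9641/10000
3 3 1881/2000
4 4 8909/10000
5 5 8639/10000
6 6 8311/10000
7 7 4021/5000
8 8 7997/10000
DF(6y) is solved at step 6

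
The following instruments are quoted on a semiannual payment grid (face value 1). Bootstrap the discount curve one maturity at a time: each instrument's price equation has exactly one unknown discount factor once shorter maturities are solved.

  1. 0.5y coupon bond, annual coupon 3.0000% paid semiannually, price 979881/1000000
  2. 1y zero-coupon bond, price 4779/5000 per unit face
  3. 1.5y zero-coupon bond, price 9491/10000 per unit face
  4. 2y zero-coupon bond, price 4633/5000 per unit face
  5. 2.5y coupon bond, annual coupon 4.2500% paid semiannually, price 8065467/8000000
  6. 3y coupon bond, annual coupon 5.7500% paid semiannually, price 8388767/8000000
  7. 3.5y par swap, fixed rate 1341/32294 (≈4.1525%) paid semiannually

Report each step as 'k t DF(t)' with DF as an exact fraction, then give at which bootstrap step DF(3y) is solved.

1 1/2 4827/5000
2 1 4779/5000
3 3/2 9491/10000
4 2 4633/5000
5 5/2 4541/5000
6 3 4439/5000
7 7/2 8659/10000
DF(3y) is solved at step 6

step 1 [0.5y] bond c/2=3/200: DF=(979881/1000000 − 3/200·(0))/(1+3/200) = 4827/5000 ≈ 0.965400
step 2 [1y] zero: DF = P = 4779/5000 ≈ 0.955800
step 3 [1.5y] zero: DF = P = 9491/10000 ≈ 0.949100
step 4 [2y] zero: DF = P = 4633/5000 ≈ 0.926600
step 5 [2.5y] bond c/2=17/800: DF=(8065467/8000000 − 17/800·(0.965400+0.955800+0.949100+0.926600))/(1+17/800) = 4541/5000 ≈ 0.908200
step 6 [3y] bond c/2=23/800: DF=(8388767/8000000 − 23/800·(0.965400+0.955800+0.949100+0.926600+0.908200))/(1+23/800) = 4439/5000 ≈ 0.887800
step 7 [3.5y] swap r/2=1341/64588: DF=(1 − 1341/64588·(0.965400+0.955800+0.949100+0.926600+0.908200+0.887800))/(1+1341/64588) = 8659/10000 ≈ 0.865900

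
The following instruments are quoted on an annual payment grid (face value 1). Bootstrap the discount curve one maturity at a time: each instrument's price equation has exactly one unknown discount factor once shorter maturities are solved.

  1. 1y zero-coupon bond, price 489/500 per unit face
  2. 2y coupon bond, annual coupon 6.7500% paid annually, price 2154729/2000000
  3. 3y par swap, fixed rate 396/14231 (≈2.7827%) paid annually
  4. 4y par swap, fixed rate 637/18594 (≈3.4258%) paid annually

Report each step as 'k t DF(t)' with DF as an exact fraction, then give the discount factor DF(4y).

step 1 [1y] zero: DF = P = 489/500 ≈ 0.978000
step 2 [2y] bond c/1=27/400: DF=(2154729/2000000 − 27/400·(0.978000))/(1+27/400) = 4737/5000 ≈ 0.947400
step 3 [3y] swap r/1=396/14231: DF=(1 − 396/14231·(0.978000+0.947400))/(1+396/14231) = 1151/1250 ≈ 0.920800
step 4 [4y] swap r/1=637/18594: DF=(1 − 637/18594·(0.978000+0.947400+0.920800))/(1+637/18594) = 4363/5000 ≈ 0.872600

1 1 489/500
2 2 4737/5000
3 3 1151/1250
4 4 4363/5000
DF(4y) = 4363/5000 ≈ 0.872600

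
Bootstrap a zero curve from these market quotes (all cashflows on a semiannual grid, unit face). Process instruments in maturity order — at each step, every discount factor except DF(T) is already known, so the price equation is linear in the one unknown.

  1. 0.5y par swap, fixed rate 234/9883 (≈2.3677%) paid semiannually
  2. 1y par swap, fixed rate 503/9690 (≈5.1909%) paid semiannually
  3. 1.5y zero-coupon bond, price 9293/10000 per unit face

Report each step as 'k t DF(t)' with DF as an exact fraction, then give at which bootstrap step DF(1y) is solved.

1 1/2 9883/10000
2 1 9497/10000
3 3/2 9293/10000
DF(1y) is solved at step 2

step 1 [0.5y] swap r/2=117/9883: DF=(1 − 117/9883·(0))/(1+117/9883) = 9883/10000 ≈ 0.988300
step 2 [1y] swap r/2=503/19380: DF=(1 − 503/19380·(0.988300))/(1+503/19380) = 9497/10000 ≈ 0.949700
step 3 [1.5y] zero: DF = P = 9293/10000 ≈ 0.929300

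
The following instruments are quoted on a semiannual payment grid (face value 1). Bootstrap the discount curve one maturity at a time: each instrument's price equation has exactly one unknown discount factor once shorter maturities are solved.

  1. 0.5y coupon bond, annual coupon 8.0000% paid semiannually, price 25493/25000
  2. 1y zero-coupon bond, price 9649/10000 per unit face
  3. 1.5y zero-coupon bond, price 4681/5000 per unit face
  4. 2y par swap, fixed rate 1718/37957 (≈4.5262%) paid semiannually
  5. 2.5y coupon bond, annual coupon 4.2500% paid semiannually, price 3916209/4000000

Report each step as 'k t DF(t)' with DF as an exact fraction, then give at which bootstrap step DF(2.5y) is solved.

1 1/2 1961/2000
2 1 9649/10000
3 3/2 4681/5000
4 2 9141/10000
5 5/2 8797/10000
DF(2.5y) is solved at step 5

step 1 [0.5y] bond c/2=1/25: DF=(25493/25000 − 1/25·(0))/(1+1/25) = 1961/2000 ≈ 0.980500
step 2 [1y] zero: DF = P = 9649/10000 ≈ 0.964900
step 3 [1.5y] zero: DF = P = 4681/5000 ≈ 0.936200
step 4 [2y] swap r/2=859/37957: DF=(1 − 859/37957·(0.980500+0.964900+0.936200))/(1+859/37957) = 9141/10000 ≈ 0.914100
step 5 [2.5y] bond c/2=17/800: DF=(3916209/4000000 − 17/800·(0.980500+0.964900+0.936200+0.914100))/(1+17/800) = 8797/10000 ≈ 0.879700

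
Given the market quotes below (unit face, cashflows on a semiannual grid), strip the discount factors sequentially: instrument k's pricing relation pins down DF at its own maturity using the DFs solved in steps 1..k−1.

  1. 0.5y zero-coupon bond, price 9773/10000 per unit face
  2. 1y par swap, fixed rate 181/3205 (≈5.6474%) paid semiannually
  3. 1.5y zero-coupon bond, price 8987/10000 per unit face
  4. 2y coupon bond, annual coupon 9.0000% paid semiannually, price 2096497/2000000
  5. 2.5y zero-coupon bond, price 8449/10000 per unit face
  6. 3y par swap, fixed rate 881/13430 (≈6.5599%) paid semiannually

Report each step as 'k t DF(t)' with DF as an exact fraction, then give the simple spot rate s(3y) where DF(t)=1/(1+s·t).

1 1/2 9773/10000
2 1 9457/10000
3 3/2 8987/10000
4 2 551/625
5 5/2 8449/10000
6 3 4119/5000
s(3y) = (1/(4119/5000) − 1)/(3) = 881/12357 ≈ 7.1296%

step 1 [0.5y] zero: DF = P = 9773/10000 ≈ 0.977300
step 2 [1y] swap r/2=181/6410: DF=(1 − 181/6410·(0.977300))/(1+181/6410) = 9457/10000 ≈ 0.945700
step 3 [1.5y] zero: DF = P = 8987/10000 ≈ 0.898700
step 4 [2y] bond c/2=9/200: DF=(2096497/2000000 − 9/200·(0.977300+0.945700+0.898700))/(1+9/200) = 551/625 ≈ 0.881600
step 5 [2.5y] zero: DF = P = 8449/10000 ≈ 0.844900
step 6 [3y] swap r/2=881/26860: DF=(1 − 881/26860·(0.977300+0.945700+0.898700+0.881600+0.844900))/(1+881/26860) = 4119/5000 ≈ 0.823800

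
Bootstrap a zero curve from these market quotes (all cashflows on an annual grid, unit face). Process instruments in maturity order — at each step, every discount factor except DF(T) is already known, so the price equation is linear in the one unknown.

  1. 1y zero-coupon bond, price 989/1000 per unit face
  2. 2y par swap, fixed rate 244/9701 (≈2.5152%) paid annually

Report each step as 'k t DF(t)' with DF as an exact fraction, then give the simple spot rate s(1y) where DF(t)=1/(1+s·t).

1 1 989/1000
2 2 1189/1250
s(1y) = (1/(989/1000) − 1)/(1) = 11/989 ≈ 1.1122%

step 1 [1y] zero: DF = P = 989/1000 ≈ 0.989000
step 2 [2y] swap r/1=244/9701: DF=(1 − 244/9701·(0.989000))/(1+244/9701) = 1189/1250 ≈ 0.951200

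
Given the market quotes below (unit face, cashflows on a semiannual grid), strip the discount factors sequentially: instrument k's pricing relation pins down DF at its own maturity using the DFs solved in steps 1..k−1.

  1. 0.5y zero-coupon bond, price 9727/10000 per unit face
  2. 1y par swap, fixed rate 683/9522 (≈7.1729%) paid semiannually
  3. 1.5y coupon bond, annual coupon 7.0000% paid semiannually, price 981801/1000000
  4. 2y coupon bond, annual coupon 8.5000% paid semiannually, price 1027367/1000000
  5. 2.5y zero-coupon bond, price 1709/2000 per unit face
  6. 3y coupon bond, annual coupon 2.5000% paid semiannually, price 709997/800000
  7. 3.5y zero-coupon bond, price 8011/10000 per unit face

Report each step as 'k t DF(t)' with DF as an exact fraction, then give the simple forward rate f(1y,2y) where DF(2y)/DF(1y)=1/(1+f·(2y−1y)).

step 1 [0.5y] zero: DF = P = 9727/10000 ≈ 0.972700
step 2 [1y] swap r/2=683/19044: DF=(1 − 683/19044·(0.972700))/(1+683/19044) = 9317/10000 ≈ 0.931700
step 3 [1.5y] bond c/2=7/200: DF=(981801/1000000 − 7/200·(0.972700+0.931700))/(1+7/200) = 4421/5000 ≈ 0.884200
step 4 [2y] bond c/2=17/400: DF=(1027367/1000000 − 17/400·(0.972700+0.931700+0.884200))/(1+17/400) = 4359/5000 ≈ 0.871800
step 5 [2.5y] zero: DF = P = 1709/2000 ≈ 0.854500
step 6 [3y] bond c/2=1/80: DF=(709997/800000 − 1/80·(0.972700+0.931700+0.884200+0.871800+0.854500))/(1+1/80) = 513/625 ≈ 0.820800
step 7 [3.5y] zero: DF = P = 8011/10000 ≈ 0.801100

1 1/2 9727/10000
2 1 9317/10000
3 3/2 4421/5000
4 2 4359/5000
5 5/2 1709/2000
6 3 513/625
7 7/2 8011/10000
f(1y,2y) = ((9317/10000)/(4359/5000) − 1)/(1) = 599/8718 ≈ 6.8708%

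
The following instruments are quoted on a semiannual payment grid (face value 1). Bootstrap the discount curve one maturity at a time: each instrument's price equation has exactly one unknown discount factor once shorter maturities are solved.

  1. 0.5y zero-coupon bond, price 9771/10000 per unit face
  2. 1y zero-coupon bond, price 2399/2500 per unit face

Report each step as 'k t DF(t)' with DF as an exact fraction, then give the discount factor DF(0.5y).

step 1 [0.5y] zero: DF = P = 9771/10000 ≈ 0.977100
step 2 [1y] zero: DF = P = 2399/2500 ≈ 0.959600

1 1/2 9771/10000
2 1 2399/2500
DF(0.5y) = 9771/10000 ≈ 0.977100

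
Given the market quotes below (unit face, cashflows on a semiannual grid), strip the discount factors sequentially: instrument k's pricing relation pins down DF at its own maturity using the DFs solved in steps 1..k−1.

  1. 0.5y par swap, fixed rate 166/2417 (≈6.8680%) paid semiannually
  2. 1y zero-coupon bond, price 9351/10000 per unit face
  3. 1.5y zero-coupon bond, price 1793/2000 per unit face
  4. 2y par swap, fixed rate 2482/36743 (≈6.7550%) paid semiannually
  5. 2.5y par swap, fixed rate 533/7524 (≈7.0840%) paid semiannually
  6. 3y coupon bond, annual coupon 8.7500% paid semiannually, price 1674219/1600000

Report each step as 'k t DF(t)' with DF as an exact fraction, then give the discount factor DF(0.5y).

step 1 [0.5y] swap r/2=83/2417: DF=(1 − 83/2417·(0))/(1+83/2417) = 2417/2500 ≈ 0.966800
step 2 [1y] zero: DF = P = 9351/10000 ≈ 0.935100
step 3 [1.5y] zero: DF = P = 1793/2000 ≈ 0.896500
step 4 [2y] swap r/2=1241/36743: DF=(1 − 1241/36743·(0.966800+0.935100+0.896500))/(1+1241/36743) = 8759/10000 ≈ 0.875900
step 5 [2.5y] swap r/2=533/15048: DF=(1 − 533/15048·(0.966800+0.935100+0.896500+0.875900))/(1+533/15048) = 8401/10000 ≈ 0.840100
step 6 [3y] bond c/2=7/160: DF=(1674219/1600000 − 7/160·(0.966800+0.935100+0.896500+0.875900+0.840100))/(1+7/160) = 8133/10000 ≈ 0.813300

1 1/2 2417/2500
2 1 9351/10000
3 3/2 1793/2000
4 2 8759/10000
5 5/2 8401/10000
6 3 8133/10000
DF(0.5y) = 2417/2500 ≈ 0.966800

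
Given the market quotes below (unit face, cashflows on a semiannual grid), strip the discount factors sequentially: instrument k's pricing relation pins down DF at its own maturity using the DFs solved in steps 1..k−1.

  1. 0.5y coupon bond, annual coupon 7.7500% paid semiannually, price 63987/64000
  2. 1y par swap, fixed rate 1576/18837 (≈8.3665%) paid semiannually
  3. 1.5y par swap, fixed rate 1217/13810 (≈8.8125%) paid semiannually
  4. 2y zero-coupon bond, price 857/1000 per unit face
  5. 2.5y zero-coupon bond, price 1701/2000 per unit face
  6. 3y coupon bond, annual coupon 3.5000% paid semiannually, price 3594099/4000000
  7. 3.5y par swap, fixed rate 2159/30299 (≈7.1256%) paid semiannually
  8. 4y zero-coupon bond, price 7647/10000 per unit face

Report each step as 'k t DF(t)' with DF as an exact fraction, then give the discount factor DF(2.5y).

step 1 [0.5y] bond c/2=31/800: DF=(63987/64000 − 31/800·(0))/(1+31/800) = 77/80 ≈ 0.962500
step 2 [1y] swap r/2=788/18837: DF=(1 − 788/18837·(0.962500))/(1+788/18837) = 2303/2500 ≈ 0.921200
step 3 [1.5y] swap r/2=1217/27620: DF=(1 − 1217/27620·(0.962500+0.921200))/(1+1217/27620) = 8783/10000 ≈ 0.878300
step 4 [2y] zero: DF = P = 857/1000 ≈ 0.857000
step 5 [2.5y] zero: DF = P = 1701/2000 ≈ 0.850500
step 6 [3y] bond c/2=7/400: DF=(3594099/4000000 − 7/400·(0.962500+0.921200+0.878300+0.857000+0.850500))/(1+7/400) = 4031/5000 ≈ 0.806200
step 7 [3.5y] swap r/2=2159/60598: DF=(1 − 2159/60598·(0.962500+0.921200+0.878300+0.857000+0.850500+0.806200))/(1+2159/60598) = 7841/10000 ≈ 0.784100
step 8 [4y] zero: DF = P = 7647/10000 ≈ 0.764700

1 1/2 77/80
2 1 2303/2500
3 3/2 8783/10000
4 2 857/1000
5 5/2 1701/2000
6 3 4031/5000
7 7/2 7841/10000
8 4 7647/10000
DF(2.5y) = 1701/2000 ≈ 0.850500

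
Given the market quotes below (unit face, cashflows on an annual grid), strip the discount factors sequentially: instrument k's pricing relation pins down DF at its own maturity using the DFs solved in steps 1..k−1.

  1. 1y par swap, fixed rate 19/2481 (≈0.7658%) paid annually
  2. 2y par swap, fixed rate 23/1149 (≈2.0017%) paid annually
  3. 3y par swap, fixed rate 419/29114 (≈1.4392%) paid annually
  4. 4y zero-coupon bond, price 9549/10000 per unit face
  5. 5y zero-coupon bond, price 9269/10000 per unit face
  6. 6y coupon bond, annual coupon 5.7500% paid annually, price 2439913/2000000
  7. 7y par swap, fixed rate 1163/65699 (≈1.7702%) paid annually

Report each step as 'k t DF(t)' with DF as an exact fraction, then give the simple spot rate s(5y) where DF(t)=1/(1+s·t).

1 1 2481/2500
2 2 9609/10000
3 3 9581/10000
4 4 9549/10000
5 5 9269/10000
6 6 893/1000
7 7 8837/10000
s(5y) = (1/(9269/10000) − 1)/(5) = 731/46345 ≈ 1.5773%

step 1 [1y] swap r/1=19/2481: DF=(1 − 19/2481·(0))/(1+19/2481) = 2481/2500 ≈ 0.992400
step 2 [2y] swap r/1=23/1149: DF=(1 − 23/1149·(0.992400))/(1+23/1149) = 9609/10000 ≈ 0.960900
step 3 [3y] swap r/1=419/29114: DF=(1 − 419/29114·(0.992400+0.960900))/(1+419/29114) = 9581/10000 ≈ 0.958100
step 4 [4y] zero: DF = P = 9549/10000 ≈ 0.954900
step 5 [5y] zero: DF = P = 9269/10000 ≈ 0.926900
step 6 [6y] bond c/1=23/400: DF=(2439913/2000000 − 23/400·(0.992400+0.960900+0.958100+0.954900+0.926900))/(1+23/400) = 893/1000 ≈ 0.893000
step 7 [7y] swap r/1=1163/65699: DF=(1 − 1163/65699·(0.992400+0.960900+0.958100+0.954900+0.926900+0.893000))/(1+1163/65699) = 8837/10000 ≈ 0.883700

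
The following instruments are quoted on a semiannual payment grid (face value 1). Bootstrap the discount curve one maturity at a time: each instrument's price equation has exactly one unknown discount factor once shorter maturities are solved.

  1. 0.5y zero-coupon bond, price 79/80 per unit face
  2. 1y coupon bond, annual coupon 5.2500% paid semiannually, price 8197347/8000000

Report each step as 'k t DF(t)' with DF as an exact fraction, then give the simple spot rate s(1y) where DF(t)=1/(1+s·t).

step 1 [0.5y] zero: DF = P = 79/80 ≈ 0.987500
step 2 [1y] bond c/2=21/800: DF=(8197347/8000000 − 21/800·(0.987500))/(1+21/800) = 2433/2500 ≈ 0.973200

1 1/2 79/80
2 1 2433/2500
s(1y) = (1/(2433/2500) − 1)/(1) = 67/2433 ≈ 2.7538%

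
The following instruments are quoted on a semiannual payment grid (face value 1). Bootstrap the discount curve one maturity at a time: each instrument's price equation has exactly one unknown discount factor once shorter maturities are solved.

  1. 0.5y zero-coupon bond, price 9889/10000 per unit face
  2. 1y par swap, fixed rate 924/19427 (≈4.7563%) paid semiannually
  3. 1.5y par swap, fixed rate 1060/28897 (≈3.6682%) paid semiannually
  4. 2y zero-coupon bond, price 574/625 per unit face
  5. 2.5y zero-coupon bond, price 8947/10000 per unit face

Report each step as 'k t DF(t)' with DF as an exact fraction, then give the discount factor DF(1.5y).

step 1 [0.5y] zero: DF = P = 9889/10000 ≈ 0.988900
step 2 [1y] swap r/2=462/19427: DF=(1 − 462/19427·(0.988900))/(1+462/19427) = 4769/5000 ≈ 0.953800
step 3 [1.5y] swap r/2=530/28897: DF=(1 − 530/28897·(0.988900+0.953800))/(1+530/28897) = 947/1000 ≈ 0.947000
step 4 [2y] zero: DF = P = 574/625 ≈ 0.918400
step 5 [2.5y] zero: DF = P = 8947/10000 ≈ 0.894700

1 1/2 9889/10000
2 1 4769/5000
3 3/2 947/1000
4 2 574/625
5 5/2 8947/10000
DF(1.5y) = 947/1000 ≈ 0.947000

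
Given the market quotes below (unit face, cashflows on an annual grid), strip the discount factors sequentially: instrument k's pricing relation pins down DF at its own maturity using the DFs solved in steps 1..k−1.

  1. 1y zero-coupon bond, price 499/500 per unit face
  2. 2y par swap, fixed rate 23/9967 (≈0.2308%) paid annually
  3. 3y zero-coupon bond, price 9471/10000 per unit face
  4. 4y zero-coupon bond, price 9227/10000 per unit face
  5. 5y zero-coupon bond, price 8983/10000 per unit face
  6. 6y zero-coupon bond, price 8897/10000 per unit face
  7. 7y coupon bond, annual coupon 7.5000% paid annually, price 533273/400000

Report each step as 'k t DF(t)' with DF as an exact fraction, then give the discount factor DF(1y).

1 1 499/500
2 2 4977/5000
3 3 9471/10000
4 4 9227/10000
5 5 8983/10000
6 6 8897/10000
7 7 8459/10000
DF(1y) = 499/500 ≈ 0.998000

step 1 [1y] zero: DF = P = 499/500 ≈ 0.998000
step 2 [2y] swap r/1=23/9967: DF=(1 − 23/9967·(0.998000))/(1+23/9967) = 4977/5000 ≈ 0.995400
step 3 [3y] zero: DF = P = 9471/10000 ≈ 0.947100
step 4 [4y] zero: DF = P = 9227/10000 ≈ 0.922700
step 5 [5y] zero: DF = P = 8983/10000 ≈ 0.898300
step 6 [6y] zero: DF = P = 8897/10000 ≈ 0.889700
step 7 [7y] bond c/1=3/40: DF=(533273/400000 − 3/40·(0.998000+0.995400+0.947100+0.922700+0.898300+0.889700))/(1+3/40) = 8459/10000 ≈ 0.845900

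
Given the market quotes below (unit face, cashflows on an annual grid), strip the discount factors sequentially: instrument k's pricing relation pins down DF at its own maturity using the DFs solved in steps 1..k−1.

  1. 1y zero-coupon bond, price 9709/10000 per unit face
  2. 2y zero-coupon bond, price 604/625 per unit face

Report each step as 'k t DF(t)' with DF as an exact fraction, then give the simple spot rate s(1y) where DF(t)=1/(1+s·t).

1 1 9709/10000
2 2 604/625
s(1y) = (1/(9709/10000) − 1)/(1) = 291/9709 ≈ 2.9972%

step 1 [1y] zero: DF = P = 9709/10000 ≈ 0.970900
step 2 [2y] zero: DF = P = 604/625 ≈ 0.966400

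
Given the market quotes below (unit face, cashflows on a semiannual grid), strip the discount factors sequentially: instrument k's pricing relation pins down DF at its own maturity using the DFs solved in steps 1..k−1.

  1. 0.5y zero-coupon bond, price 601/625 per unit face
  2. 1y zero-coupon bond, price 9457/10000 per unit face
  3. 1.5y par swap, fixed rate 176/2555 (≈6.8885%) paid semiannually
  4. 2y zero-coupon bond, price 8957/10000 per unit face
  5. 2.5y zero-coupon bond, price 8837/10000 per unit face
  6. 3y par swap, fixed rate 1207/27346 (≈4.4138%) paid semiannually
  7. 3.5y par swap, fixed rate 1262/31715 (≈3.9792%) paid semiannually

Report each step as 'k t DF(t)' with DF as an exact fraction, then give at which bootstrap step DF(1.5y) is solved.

1 1/2 601/625
2 1 9457/10000
3 3/2 1129/1250
4 2 8957/10000
5 5/2 8837/10000
6 3 8793/10000
7 7/2 4369/5000
DF(1.5y) is solved at step 3

step 1 [0.5y] zero: DF = P = 601/625 ≈ 0.961600
step 2 [1y] zero: DF = P = 9457/10000 ≈ 0.945700
step 3 [1.5y] swap r/2=88/2555: DF=(1 − 88/2555·(0.961600+0.945700))/(1+88/2555) = 1129/1250 ≈ 0.903200
step 4 [2y] zero: DF = P = 8957/10000 ≈ 0.895700
step 5 [2.5y] zero: DF = P = 8837/10000 ≈ 0.883700
step 6 [3y] swap r/2=1207/54692: DF=(1 − 1207/54692·(0.961600+0.945700+0.903200+0.895700+0.883700))/(1+1207/54692) = 8793/10000 ≈ 0.879300
step 7 [3.5y] swap r/2=631/31715: DF=(1 − 631/31715·(0.961600+0.945700+0.903200+0.895700+0.883700+0.879300))/(1+631/31715) = 4369/5000 ≈ 0.873800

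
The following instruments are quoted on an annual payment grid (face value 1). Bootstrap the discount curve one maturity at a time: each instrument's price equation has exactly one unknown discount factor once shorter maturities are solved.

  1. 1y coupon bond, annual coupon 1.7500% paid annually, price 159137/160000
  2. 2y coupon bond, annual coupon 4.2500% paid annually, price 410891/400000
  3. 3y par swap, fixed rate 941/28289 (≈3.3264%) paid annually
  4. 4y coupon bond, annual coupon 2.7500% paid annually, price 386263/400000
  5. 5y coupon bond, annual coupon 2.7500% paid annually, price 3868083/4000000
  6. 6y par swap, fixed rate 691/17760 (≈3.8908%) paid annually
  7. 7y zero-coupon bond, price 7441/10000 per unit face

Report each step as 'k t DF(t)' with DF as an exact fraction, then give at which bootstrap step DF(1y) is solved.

step 1 [1y] bond c/1=7/400: DF=(159137/160000 − 7/400·(0))/(1+7/400) = 391/400 ≈ 0.977500
step 2 [2y] bond c/1=17/400: DF=(410891/400000 − 17/400·(0.977500))/(1+17/400) = 1891/2000 ≈ 0.945500
step 3 [3y] swap r/1=941/28289: DF=(1 − 941/28289·(0.977500+0.945500))/(1+941/28289) = 9059/10000 ≈ 0.905900
step 4 [4y] bond c/1=11/400: DF=(386263/400000 − 11/400·(0.977500+0.945500+0.905900))/(1+11/400) = 8641/10000 ≈ 0.864100
step 5 [5y] bond c/1=11/400: DF=(3868083/4000000 − 11/400·(0.977500+0.945500+0.905900+0.864100))/(1+11/400) = 8423/10000 ≈ 0.842300
step 6 [6y] swap r/1=691/17760: DF=(1 − 691/17760·(0.977500+0.945500+0.905900+0.864100+0.842300))/(1+691/17760) = 7927/10000 ≈ 0.792700
step 7 [7y] zero: DF = P = 7441/10000 ≈ 0.744100

1 1 391/400
2 2 1891/2000
3 3 9059/10000
4 4 8641/10000
5 5 8423/10000
6 6 7927/10000
7 7 7441/10000
DF(1y) is solved at step 1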